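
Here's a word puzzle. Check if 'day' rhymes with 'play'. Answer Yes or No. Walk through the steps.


Rime (stressed vowel + following sounds) of 'day': -ay = /eɪ/
Rime of 'play': -ay = /eɪ/
/eɪ/ and /eɪ/ are the same ending sound, so the words rhyme.

Yes


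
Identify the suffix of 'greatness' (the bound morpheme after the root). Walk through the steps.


The word 'greatness' = 'great' (root) + '-ness' (suffix). The suffix is '-ness'.

ness


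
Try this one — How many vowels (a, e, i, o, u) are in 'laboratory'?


Vowels in 'laboratory': a, o, a, o = 4 vowels.

4


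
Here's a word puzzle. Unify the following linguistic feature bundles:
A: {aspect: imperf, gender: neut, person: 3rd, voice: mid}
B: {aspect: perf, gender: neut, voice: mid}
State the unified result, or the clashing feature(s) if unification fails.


Compare features:
aspect: A=imperf vs B=perf -> CLASH
gender: A=neut vs B=neut -> unified: neut
person: A=3rd vs B=_ -> unified: 3rd
voice: A=mid vs B=mid -> unified: mid
Clash detected on feature 'aspect' (imperf vs perf); unification fails.

CLASH on 'aspect' (imperf vs perf)


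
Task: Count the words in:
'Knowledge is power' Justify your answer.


Split into words: Knowledge | is | power = 3 words.

3


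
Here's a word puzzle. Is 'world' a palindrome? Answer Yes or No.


Forward: 'world'
Reversed: 'dlrow'
They differ.

No


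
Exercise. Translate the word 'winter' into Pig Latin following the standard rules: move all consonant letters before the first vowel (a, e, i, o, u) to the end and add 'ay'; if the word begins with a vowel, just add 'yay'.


'winter': move consonant cluster 'w' to end and add 'ay': 'interway'.

interway


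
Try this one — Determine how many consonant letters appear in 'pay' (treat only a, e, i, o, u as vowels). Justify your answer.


Consonants in 'pay': p, y = 2 consonants.

2


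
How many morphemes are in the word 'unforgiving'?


Decomposition: un- (prefix) + forgive (root) + -ing (suffix) = 3 morpheme(s)

3 morphemes


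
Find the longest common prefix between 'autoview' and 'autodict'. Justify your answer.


Compare from the start: 4 characters match: 'auto'. Mismatch at position 5: 'v' vs 'd'.

auto


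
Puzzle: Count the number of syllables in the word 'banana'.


Break 'banana' into syllables: ba-na-na -> ba | na | na = 3 syllables

3 syllables


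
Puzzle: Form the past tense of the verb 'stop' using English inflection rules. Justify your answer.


Apply rule: Double final consonant and add -ed. 'stop' becomes 'stopped'.

stopped


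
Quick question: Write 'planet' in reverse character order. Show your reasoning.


Reverse 'planet' character by character: 'tenalp'.

tenalp


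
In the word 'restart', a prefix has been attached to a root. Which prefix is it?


The word 'restart' = 're' (prefix) + 'start' (root). The prefix is 're'.

re


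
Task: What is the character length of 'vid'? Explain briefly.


Spell out 'vid' and number each letter: v(1), i(2), d(3). Total: 3 letters.

3


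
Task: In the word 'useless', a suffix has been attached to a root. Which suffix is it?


The word 'useless' = 'use' (root) + '-less' (suffix). The suffix is '-less'.

less


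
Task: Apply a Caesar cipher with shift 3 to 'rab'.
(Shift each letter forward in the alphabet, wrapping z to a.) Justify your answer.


Shift each letter by 3: r -> u, a -> d, b -> e. Result: 'ude'.

ude


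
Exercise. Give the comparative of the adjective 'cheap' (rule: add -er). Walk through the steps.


Apply comparative formation (add -er): 'cheap' -> 'cheaper'.

cheaper


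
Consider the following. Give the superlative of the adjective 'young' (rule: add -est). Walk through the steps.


Apply superlative formation (add -est): 'young' -> 'youngest'.

youngest


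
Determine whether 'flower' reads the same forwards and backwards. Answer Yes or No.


Forward: 'flower'
Reversed: 'rewolf'
They differ.

No


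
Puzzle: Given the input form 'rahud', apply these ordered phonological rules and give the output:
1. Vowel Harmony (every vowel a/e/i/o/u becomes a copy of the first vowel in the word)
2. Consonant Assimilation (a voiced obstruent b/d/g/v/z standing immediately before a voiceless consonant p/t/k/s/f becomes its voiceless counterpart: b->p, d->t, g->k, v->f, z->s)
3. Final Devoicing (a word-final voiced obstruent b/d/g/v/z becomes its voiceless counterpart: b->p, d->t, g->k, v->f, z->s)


Starting form: 'rahud'
Rule 1: Vowel Harmony: all vowels become 'a' (matching first vowel). 'rahud' -> 'rahad'
Rule 2: Consonant Assimilation: no voiced obstruent (b/d/g/v/z) stands immediately before a voiceless consonant (p/t/k/s/f). No change.
Rule 3: Final Devoicing: word-final voiced obstruent 'd' becomes voiceless 't'. 'rahad' -> 'rahat'
Final form: 'rahat'

rahat


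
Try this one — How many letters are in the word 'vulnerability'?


Spell out 'vulnerability' and number each letter: v(1), u(2), l(3), n(4), e(5), r(6), a(7), b(8), i(9), l(10), i(11), t(12), y(13). Total: 13 letters.

13


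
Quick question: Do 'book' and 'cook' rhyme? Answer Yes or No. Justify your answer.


Rime (stressed vowel + following sounds) of 'book': -ook = /ʊk/
Rime of 'cook': -ook = /ʊk/
/ʊk/ and /ʊk/ are the same ending sound, so the words rhyme.

Yes


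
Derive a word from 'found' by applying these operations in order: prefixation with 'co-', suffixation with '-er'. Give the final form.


Step 1: Add prefix 'co-' to 'found' = 'cofound'
Step 2: Add suffix '-er' to 'cofound' = 'cofounder'

cofounder


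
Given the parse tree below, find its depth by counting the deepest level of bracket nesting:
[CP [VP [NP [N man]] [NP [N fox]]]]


Count bracket nesting levels:
'[' at pos 0: depth = 1
'[' at pos 4: depth = 2
'[' at pos 8: depth = 3
'[' at pos 12: depth = 4
'[' at pos 21: depth = 3
'[' at pos 25: depth = 4
Maximum depth reached: 4

4


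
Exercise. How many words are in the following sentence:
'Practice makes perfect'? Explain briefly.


Split into words: Practice | makes | perfect = 3 words.

3


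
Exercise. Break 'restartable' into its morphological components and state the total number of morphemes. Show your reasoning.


Step 1: Identify prefix: 're' (meaning: again)
Step 2: Identify root: 'start'
Step 3: Identify suffix(es): 'able'
Decomposition: re- (prefix: again) + start (root) + -able (suffix: capable of)
Total morphemes: 3

3 morphemes (re- (prefix: again) + start (root) + -able (suffix: capable of))


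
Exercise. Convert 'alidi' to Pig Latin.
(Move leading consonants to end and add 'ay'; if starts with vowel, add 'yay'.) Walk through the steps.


'alidi' starts with a vowel, so add 'yay': 'alidiyay'.

alidiyay


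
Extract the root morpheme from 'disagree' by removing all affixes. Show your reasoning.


Remove prefix 'dis' from 'disagree' to get root 'agree'.

agree


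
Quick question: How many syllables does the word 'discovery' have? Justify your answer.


Break 'discovery' into syllables: dis-cov-er-y -> dis | cov | er | y = 4 syllables

4 syllables


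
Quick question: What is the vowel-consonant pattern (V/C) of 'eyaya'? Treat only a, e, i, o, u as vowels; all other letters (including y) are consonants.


Letter mapping: e = V, y = C, a = V, y = C, a = V.

VCVCV


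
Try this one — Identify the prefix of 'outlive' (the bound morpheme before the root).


The word 'outlive' = 'out' (prefix) + 'live' (root). The prefix is 'out'.

out


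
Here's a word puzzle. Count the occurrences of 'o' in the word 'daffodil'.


Letter 'o' in 'daffodil': found at position(s) 5 = 1 occurrence(s).

1


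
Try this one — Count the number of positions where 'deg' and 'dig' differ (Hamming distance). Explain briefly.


Alignment:
Position 1: 'd' vs 'd' = match
Position 2: 'e' vs 'i' = DIFFER
Position 3: 'g' vs 'g' = match
Total differences: 1

1


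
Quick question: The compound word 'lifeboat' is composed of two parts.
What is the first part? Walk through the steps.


Split 'lifeboat' into 'life' + 'boat'. The first part is 'life'.

life


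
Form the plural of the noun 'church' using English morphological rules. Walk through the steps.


Apply rule: Add -es (sibilant/fricative ending). 'church' becomes 'churches'.

churches


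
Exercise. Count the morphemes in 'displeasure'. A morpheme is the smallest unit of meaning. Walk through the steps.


Decomposition: dis- (prefix) + please (root) + -ure (suffix) = 3 morpheme(s)

3 morphemes


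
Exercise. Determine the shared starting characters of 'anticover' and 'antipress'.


Compare from the start: 4 characters match: 'anti'. Mismatch at position 5: 'c' vs 'p'.

anti


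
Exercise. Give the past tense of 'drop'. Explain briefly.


Apply rule: Double final consonant and add -ed. 'drop' becomes 'dropped'.

dropped


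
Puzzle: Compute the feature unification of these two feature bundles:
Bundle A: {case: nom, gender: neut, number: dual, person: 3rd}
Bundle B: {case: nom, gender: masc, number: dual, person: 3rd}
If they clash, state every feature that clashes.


Compare features:
case: A=nom vs B=nom -> unified: nom
gender: A=neut vs B=masc -> CLASH
number: A=dual vs B=dual -> unified: dual
person: A=3rd vs B=3rd -> unified: 3rd
Clash detected on feature 'gender' (neut vs masc); unification fails.

CLASH on 'gender' (neut vs masc)


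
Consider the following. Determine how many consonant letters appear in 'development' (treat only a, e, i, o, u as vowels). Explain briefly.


Consonants in 'development': d, v, l, p, m, n, t = 7 consonants.

7


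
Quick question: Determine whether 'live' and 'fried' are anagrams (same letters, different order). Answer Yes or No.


Sorted letters of 'live': 'eilv'
Sorted letters of 'fried': 'defir'
They do not match.

No


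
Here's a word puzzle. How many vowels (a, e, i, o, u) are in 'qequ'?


Vowels in 'qequ': e, u = 2 vowels.

2


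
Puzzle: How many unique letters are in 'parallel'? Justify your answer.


Unique letters in 'parallel': {a, e, l, p, r} = 5 distinct letters.

5


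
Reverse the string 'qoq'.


Reverse 'qoq' character by character: 'qoq'.

qoq


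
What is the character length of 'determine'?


Spell out 'determine' and number each letter: d(1), e(2), t(3), e(4), r(5), m(6), i(7), n(8), e(9). Total: 9 letters.

9


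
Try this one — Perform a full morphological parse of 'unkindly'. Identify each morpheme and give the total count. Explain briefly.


Step 1: Identify prefix: 'un' (meaning: not/reverse)
Step 2: Identify root: 'kind'
Step 3: Identify suffix(es): 'ly'
Decomposition: un- (prefix: not/reverse) + kind (root) + -ly (suffix: in manner of)
Total morphemes: 3

3 morphemes (un- (prefix: not/reverse) + kind (root) + -ly (suffix: in manner of))


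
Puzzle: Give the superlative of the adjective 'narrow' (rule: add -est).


Apply superlative formation (add -est): 'narrow' -> 'narrowest'.

narrowest


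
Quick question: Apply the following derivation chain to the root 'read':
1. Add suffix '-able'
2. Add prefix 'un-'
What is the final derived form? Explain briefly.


Step 1: Add suffix '-able' to 'read' = 'readable'
Step 2: Add prefix 'un-' to 'readable' = 'unreadable'

unreadable


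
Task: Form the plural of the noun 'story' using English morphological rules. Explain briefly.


Apply rule: Change -y to -ies (consonant + y). 'story' becomes 'stories'.

stories


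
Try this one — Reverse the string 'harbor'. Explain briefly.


Reverse 'harbor' character by character: 'robrah'.

robrah


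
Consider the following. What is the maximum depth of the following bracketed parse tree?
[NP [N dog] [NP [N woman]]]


Count bracket nesting levels:
'[' at pos 0: depth = 1
'[' at pos 4: depth = 2
'[' at pos 12: depth = 2
'[' at pos 16: depth = 3
Maximum depth reached: 3

3


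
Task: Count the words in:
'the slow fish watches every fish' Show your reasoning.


Split into words: the | slow | fish | watches | every | fish = 6 words.

6


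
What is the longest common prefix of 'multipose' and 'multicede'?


Compare from the start: 5 characters match: 'multi'. Mismatch at position 6: 'p' vs 'c'.

multi


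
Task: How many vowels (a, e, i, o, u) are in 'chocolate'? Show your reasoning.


Vowels in 'chocolate': o, o, a, e = 4 vowels.

4


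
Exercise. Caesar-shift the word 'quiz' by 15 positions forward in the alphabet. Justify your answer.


Shift each letter by 15: q -> f, u -> j, i -> x, z -> o. Result: 'fjxo'.

fjxo


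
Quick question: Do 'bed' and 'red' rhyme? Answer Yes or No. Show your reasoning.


Rime (stressed vowel + following sounds) of 'bed': -ed = /ɛd/
Rime of 'red': -ed = /ɛd/
/ɛd/ and /ɛd/ are the same ending sound, so the words rhyme.

Yes


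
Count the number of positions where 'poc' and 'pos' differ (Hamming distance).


Alignment:
Position 1: 'p' vs 'p' = match
Position 2: 'o' vs 'o' = match
Position 3: 'c' vs 's' = DIFFER
Total differences: 1

1


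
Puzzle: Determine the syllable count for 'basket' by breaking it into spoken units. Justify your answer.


Break 'basket' into syllables: bas-ket -> bas | ket = 2 syllables

2 syllables


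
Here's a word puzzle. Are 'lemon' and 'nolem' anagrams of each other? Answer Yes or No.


Sorted letters of 'lemon': 'elmno'
Sorted letters of 'nolem': 'elmno'
They match.

Yes


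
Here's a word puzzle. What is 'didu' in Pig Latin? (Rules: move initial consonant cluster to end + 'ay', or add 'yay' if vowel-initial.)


'didu': move consonant cluster 'd' to end and add 'ay': 'iduday'.

iduday


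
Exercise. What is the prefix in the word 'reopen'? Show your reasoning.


The word 'reopen' = 're' (prefix) + 'open' (root). The prefix is 're'.

re


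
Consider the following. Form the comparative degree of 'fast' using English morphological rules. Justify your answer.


Apply comparative formation (add -er): 'fast' -> 'faster'.

faster


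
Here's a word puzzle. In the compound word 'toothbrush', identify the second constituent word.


Split 'toothbrush' into 'tooth' + 'brush'. The second part is 'brush'.

brush


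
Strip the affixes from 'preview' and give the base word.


Remove prefix 'pre' from 'preview' to get root 'view'.

view


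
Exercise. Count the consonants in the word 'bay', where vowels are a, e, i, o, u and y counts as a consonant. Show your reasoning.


Consonants in 'bay': b, y = 2 consonants.

2


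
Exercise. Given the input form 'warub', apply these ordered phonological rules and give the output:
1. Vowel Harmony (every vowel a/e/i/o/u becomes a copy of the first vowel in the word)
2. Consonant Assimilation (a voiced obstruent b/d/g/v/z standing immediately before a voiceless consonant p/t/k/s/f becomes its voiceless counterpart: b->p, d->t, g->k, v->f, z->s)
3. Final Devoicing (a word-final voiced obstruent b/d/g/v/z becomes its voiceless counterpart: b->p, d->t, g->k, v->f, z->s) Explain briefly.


Starting form: 'warub'
Rule 1: Vowel Harmony: all vowels become 'a' (matching first vowel). 'warub' -> 'warab'
Rule 2: Consonant Assimilation: no voiced obstruent (b/d/g/v/z) stands immediately before a voiceless consonant (p/t/k/s/f). No change.
Rule 3: Final Devoicing: word-final voiced obstruent 'b' becomes voiceless 'p'. 'warab' -> 'warap'
Final form: 'warap'

warap


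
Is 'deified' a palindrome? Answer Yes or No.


Forward: 'deified'
Reversed: 'deified'
They are identical.

Yes


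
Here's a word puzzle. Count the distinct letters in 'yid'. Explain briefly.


Unique letters in 'yid': {d, i, y} = 3 distinct letters.

3


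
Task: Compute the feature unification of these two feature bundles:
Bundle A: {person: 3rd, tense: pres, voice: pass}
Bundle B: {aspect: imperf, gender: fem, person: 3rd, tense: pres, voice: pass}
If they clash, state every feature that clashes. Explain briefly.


Compare features:
aspect: A=_ vs B=imperf -> unified: imperf
gender: A=_ vs B=fem -> unified: fem
person: A=3rd vs B=3rd -> unified: 3rd
tense: A=pres vs B=pres -> unified: pres
voice: A=pass vs B=pass -> unified: pass
No clashes found.

Unified: {aspect: imperf, gender: fem, person: 3rd, tense: pres, voice: pass}


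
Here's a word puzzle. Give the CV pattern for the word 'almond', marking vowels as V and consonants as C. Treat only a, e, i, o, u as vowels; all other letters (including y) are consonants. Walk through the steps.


Letter mapping: a = V, l = C, m = C, o = V, n = C, d = C.

VCCVCC


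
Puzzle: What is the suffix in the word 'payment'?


The word 'payment' = 'pay' (root) + '-ment' (suffix). The suffix is '-ment'.

ment


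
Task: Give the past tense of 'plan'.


Apply rule: Double final consonant and add -ed. 'plan' becomes 'planned'.

planned


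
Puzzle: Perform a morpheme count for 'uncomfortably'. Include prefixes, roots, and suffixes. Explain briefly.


Decomposition: un- (prefix) + comfort (root) + -able (suffix) + -ly (suffix) = 4 morpheme(s)

4 morphemes


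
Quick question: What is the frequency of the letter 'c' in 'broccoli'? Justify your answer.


Letter 'c' in 'broccoli': found at position(s) 4, 5 = 2 occurrence(s).

2


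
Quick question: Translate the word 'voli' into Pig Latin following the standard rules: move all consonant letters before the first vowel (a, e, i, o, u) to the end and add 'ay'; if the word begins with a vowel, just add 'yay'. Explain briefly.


'voli': move consonant cluster 'v' to end and add 'ay': 'olivay'.

olivay


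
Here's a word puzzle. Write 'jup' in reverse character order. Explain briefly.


Reverse 'jup' character by character: 'puj'.

puj


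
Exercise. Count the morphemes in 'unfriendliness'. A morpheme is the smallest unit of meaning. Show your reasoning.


Decomposition: un- (prefix) + friend (root) + -ly (suffix) + -ness (suffix) = 4 morpheme(s)

4 morphemes


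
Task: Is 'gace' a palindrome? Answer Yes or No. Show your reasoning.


Forward: 'gace'
Reversed: 'ecag'
They differ.

No


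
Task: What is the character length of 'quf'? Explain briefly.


Spell out 'quf' and number each letter: q(1), u(2), f(3). Total: 3 letters.

3


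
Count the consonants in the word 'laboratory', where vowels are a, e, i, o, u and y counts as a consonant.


Consonants in 'laboratory': l, b, r, t, r, y = 6 consonants.

6


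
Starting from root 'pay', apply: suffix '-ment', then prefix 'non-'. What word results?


Step 1: Add suffix '-ment' to 'pay' = 'payment'
Step 2: Add prefix 'non-' to 'payment' = 'nonpayment'

nonpayment


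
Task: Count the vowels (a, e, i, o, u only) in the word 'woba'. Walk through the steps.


Vowels in 'woba': o, a = 2 vowels.

2


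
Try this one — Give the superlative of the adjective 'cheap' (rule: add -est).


Apply superlative formation (add -est): 'cheap' -> 'cheapest'.

cheapest


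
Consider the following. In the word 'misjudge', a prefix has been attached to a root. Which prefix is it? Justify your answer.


The word 'misjudge' = 'mis' (prefix) + 'judge' (root). The prefix is 'mis'.

mis


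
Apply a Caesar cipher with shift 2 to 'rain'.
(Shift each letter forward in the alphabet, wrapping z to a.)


Shift each letter by 2: r -> t, a -> c, i -> k, n -> p. Result: 'tckp'.

tckp


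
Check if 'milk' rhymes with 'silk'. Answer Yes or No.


Rime (stressed vowel + following sounds) of 'milk': -ilk = /ɪlk/
Rime of 'silk': -ilk = /ɪlk/
/ɪlk/ and /ɪlk/ are the same ending sound, so the words rhyme.

Yes


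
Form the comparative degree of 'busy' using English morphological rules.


Apply comparative formation (consonant + y: change y to i, add -er): 'busy' -> 'busier'.

busier


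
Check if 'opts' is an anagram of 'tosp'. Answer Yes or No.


Sorted letters of 'opts': 'opst'
Sorted letters of 'tosp': 'opst'
They match.

Yes


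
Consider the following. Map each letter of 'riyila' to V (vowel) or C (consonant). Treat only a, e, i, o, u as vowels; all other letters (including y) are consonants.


Letter mapping: r = C, i = V, y = C, i = V, l = C, a = V.

CVCVCV


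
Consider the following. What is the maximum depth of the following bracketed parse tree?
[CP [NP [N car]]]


Count bracket nesting levels:
'[' at pos 0: depth = 1
'[' at pos 4: depth = 2
'[' at pos 8: depth = 3
Maximum depth reached: 3

3


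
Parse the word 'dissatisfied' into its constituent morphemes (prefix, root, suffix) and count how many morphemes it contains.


Step 1: Identify prefix: 'dis' (meaning: not/apart)
Step 2: Identify root: 'satisfy'
Step 3: Identify suffix(es): 'ed'
Decomposition: dis- (prefix: not/apart) + satisfy (root) + -ed (suffix: past)
Total morphemes: 3

3 morphemes (dis- (prefix: not/apart) + satisfy (root) + -ed (suffix: past))


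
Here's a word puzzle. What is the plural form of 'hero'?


Apply rule: Add -es (consonant + o). 'hero' becomes 'heroes'.

heroes


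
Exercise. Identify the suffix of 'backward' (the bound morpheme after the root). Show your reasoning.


The word 'backward' = 'back' (root) + '-ward' (suffix). The suffix is '-ward'.

ward


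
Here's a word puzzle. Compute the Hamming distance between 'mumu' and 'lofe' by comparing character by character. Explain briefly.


Alignment:
Position 1: 'm' vs 'l' = DIFFER
Position 2: 'u' vs 'o' = DIFFER
Position 3: 'm' vs 'f' = DIFFER
Position 4: 'u' vs 'e' = DIFFER
Total differences: 4

4


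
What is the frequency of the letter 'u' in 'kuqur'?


Letter 'u' in 'kuqur': found at position(s) 2, 4 = 2 occurrence(s).

2


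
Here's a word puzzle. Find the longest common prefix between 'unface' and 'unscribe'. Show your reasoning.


Compare from the start: 2 characters match: 'un'. Mismatch at position 3: 'f' vs 's'.

un


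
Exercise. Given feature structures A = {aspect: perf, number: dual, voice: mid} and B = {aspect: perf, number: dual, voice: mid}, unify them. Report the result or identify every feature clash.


Compare features:
aspect: A=perf vs B=perf -> unified: perf
number: A=dual vs B=dual -> unified: dual
voice: A=mid vs B=mid -> unified: mid
No clashes found.

Unified: {aspect: perf, number: dual, voice: mid}


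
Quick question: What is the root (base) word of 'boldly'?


Remove suffix '-ly' from 'boldly' to get root 'bold'.

bold


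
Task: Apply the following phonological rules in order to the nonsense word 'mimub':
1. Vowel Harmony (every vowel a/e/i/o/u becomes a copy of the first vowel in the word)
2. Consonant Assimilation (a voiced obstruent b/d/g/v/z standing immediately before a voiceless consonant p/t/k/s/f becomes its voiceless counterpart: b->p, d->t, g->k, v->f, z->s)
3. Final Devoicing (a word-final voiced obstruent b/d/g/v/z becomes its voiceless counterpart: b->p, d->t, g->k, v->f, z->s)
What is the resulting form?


Starting form: 'mimub'
Rule 1: Vowel Harmony: all vowels become 'i' (matching first vowel). 'mimub' -> 'mimib'
Rule 2: Consonant Assimilation: no voiced obstruent (b/d/g/v/z) stands immediately before a voiceless consonant (p/t/k/s/f). No change.
Rule 3: Final Devoicing: word-final voiced obstruent 'b' becomes voiceless 'p'. 'mimib' -> 'mimip'
Final form: 'mimip'

mimip


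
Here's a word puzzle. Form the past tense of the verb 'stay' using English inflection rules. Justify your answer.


Apply rule: Add -ed. 'stay' becomes 'stayed'.

stayed


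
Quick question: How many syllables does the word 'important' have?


Break 'important' into syllables: im-por-tant -> im | por | tant = 3 syllables

3 syllables


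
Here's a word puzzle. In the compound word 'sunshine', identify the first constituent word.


Split 'sunshine' into 'sun' + 'shine'. The first part is 'sun'.

sun


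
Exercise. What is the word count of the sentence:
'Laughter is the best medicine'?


Split into words: Laughter | is | the | best | medicine = 5 words.

5


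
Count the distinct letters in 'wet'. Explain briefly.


Unique letters in 'wet': {e, t, w} = 3 distinct letters.

3


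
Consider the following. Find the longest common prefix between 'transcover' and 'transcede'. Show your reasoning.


Compare from the start: 6 characters match: 'transc'. Mismatch at position 7: 'o' vs 'e'.

transc


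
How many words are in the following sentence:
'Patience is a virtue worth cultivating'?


Split into words: Patience | is | a | virtue | worth | cultivating = 6 words.

6


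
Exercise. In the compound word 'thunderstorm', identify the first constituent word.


Split 'thunderstorm' into 'thunder' + 'storm'. The first part is 'thunder'.

thunder


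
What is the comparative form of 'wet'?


Apply comparative formation (double final consonant, add -er): 'wet' -> 'wetter'.

wetter


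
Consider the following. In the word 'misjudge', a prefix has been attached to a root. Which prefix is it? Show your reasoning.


The word 'misjudge' = 'mis' (prefix) + 'judge' (root). The prefix is 'mis'.

mis


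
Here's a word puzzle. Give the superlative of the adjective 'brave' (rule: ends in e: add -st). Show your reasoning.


Apply superlative formation (ends in e: add -st): 'brave' -> 'bravest'.

bravest


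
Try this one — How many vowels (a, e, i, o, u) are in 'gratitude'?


Vowels in 'gratitude': a, i, u, e = 4 vowels.

4


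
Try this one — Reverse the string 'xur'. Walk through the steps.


Reverse 'xur' character by character: 'rux'.

rux


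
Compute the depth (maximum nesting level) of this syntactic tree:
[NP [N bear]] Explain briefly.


Count bracket nesting levels:
'[' at pos 0: depth = 1
'[' at pos 4: depth = 2
Maximum depth reached: 2

2


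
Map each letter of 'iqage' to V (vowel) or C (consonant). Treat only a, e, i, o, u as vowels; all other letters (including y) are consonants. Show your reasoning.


Letter mapping: i = V, q = C, a = V, g = C, e = V.

VCVCV


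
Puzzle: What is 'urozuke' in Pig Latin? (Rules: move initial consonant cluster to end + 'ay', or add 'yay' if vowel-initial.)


'urozuke' starts with a vowel, so add 'yay': 'urozukeyay'.

urozukeyay


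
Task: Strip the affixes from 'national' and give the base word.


Remove suffix '-al' from 'national' to get root 'nation'.

nation


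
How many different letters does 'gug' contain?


Unique letters in 'gug': {g, u} = 2 distinct letters.

2


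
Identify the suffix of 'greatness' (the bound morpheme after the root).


The word 'greatness' = 'great' (root) + '-ness' (suffix). The suffix is '-ness'.

ness


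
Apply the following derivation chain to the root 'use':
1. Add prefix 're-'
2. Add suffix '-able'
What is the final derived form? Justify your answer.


Step 1: Add prefix 're-' to 'use' = 'reuse'
Step 2: Add suffix '-able' to 'reuse' = 'reusable'

reusable


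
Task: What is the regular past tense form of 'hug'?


Apply rule: Double final consonant and add -ed. 'hug' becomes 'hugged'.

hugged


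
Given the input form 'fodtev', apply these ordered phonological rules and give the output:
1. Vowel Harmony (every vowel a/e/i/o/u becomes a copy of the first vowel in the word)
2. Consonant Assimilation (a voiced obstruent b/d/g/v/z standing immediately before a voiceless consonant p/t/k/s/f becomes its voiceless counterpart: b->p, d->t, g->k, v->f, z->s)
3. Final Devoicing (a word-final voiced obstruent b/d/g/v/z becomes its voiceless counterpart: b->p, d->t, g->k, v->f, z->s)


Starting form: 'fodtev'
Rule 1: Vowel Harmony: all vowels become 'o' (matching first vowel). 'fodtev' -> 'fodtov'
Rule 2: Consonant Assimilation: voiced obstruent before voiceless consonant becomes voiceless ('dt' -> 'tt'). 'fodtov' -> 'fottov'
Rule 3: Final Devoicing: word-final voiced obstruent 'v' becomes voiceless 'f'. 'fottov' -> 'fottof'
Final form: 'fottof'

fottof


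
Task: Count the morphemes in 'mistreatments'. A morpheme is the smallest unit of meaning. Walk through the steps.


Decomposition: mis- (prefix) + treat (root) + -ment (suffix) + -s (plural) = 4 morpheme(s)

4 morphemes


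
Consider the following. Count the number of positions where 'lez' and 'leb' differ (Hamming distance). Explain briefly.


Alignment:
Position 1: 'l' vs 'l' = match
Position 2: 'e' vs 'e' = match
Position 3: 'z' vs 'b' = DIFFER
Total differences: 1

1


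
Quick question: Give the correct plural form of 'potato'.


Apply rule: Add -es (consonant + o). 'potato' becomes 'potatoes'.

potatoes


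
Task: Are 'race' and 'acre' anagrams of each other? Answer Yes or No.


Sorted letters of 'race': 'acer'
Sorted letters of 'acre': 'acer'
They match.

Yes


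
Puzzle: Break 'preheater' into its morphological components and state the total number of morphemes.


Step 1: Identify prefix: 'pre' (meaning: before)
Step 2: Identify root: 'heat'
Step 3: Identify suffix(es): 'er'
Decomposition: pre- (prefix: before) + heat (root) + -er (suffix: one who)
Total morphemes: 3

3 morphemes (pre- (prefix: before) + heat (root) + -er (suffix: one who))


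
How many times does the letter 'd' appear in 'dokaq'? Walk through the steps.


Letter 'd' in 'dokaq': found at position(s) 1 = 1 occurrence(s).

1


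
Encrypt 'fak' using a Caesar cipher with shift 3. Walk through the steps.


Shift each letter by 3: f -> i, a -> d, k -> n. Result: 'idn'.

idn


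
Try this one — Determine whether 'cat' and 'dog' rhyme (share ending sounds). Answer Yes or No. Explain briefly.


Rime (stressed vowel + following sounds) of 'cat': -at = /æt/
Rime of 'dog': -og = /ɒg/
/æt/ and /ɒg/ are different ending sounds, so the words do not rhyme.

No


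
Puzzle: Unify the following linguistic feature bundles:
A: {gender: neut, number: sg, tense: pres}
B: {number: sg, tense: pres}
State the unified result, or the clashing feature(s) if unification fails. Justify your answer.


Compare features:
gender: A=neut vs B=_ -> unified: neut
number: A=sg vs B=sg -> unified: sg
tense: A=pres vs B=pres -> unified: pres
No clashes found.

Unified: {gender: neut, number: sg, tense: pres}


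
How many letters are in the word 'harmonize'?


Spell out 'harmonize' and number each letter: h(1), a(2), r(3), m(4), o(5), n(6), i(7), z(8), e(9). Total: 9 letters.

9


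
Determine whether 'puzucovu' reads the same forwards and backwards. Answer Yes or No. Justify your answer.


Forward: 'puzucovu'
Reversed: 'uvocuzup'
They differ.

No


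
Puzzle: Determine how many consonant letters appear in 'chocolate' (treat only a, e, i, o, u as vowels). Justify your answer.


Consonants in 'chocolate': c, h, c, l, t = 5 consonants.

5


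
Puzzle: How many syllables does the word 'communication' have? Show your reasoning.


Break 'communication' into syllables: com-mu-ni-ca-tion -> com | mu | ni | ca | tion = 5 syllables

5 syllables


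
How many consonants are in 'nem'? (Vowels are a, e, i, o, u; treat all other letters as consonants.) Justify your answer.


Consonants in 'nem': n, m = 2 consonants.

2


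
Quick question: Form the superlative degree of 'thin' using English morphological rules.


Apply superlative formation (double final consonant, add -est): 'thin' -> 'thinnest'.

thinnest


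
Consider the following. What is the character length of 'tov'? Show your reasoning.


Spell out 'tov' and number each letter: t(1), o(2), v(3). Total: 3 letters.

3


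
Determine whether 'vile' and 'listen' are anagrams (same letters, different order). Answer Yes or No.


Sorted letters of 'vile': 'eilv'
Sorted letters of 'listen': 'eilnst'
They do not match.

No


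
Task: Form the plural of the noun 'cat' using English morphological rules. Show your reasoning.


Apply rule: Add -s. 'cat' becomes 'cats'.

cats


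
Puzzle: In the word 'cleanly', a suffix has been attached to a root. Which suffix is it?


The word 'cleanly' = 'clean' (root) + '-ly' (suffix). The suffix is '-ly'.

ly


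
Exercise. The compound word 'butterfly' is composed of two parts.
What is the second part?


Split 'butterfly' into 'butter' + 'fly'. The second part is 'fly'.

fly


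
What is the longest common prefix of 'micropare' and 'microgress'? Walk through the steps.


Compare from the start: 5 characters match: 'micro'. Mismatch at position 6: 'p' vs 'g'.

micro


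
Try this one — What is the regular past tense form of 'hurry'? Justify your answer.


Apply rule: Change -y to -ied. 'hurry' becomes 'hurried'.

hurried


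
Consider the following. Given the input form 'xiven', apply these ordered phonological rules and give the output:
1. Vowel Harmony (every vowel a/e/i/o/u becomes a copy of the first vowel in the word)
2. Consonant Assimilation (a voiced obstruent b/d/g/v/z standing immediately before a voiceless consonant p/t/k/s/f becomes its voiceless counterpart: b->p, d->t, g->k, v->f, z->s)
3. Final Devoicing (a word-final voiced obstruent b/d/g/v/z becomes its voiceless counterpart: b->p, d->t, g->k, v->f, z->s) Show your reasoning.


Starting form: 'xiven'
Rule 1: Vowel Harmony: all vowels become 'i' (matching first vowel). 'xiven' -> 'xivin'
Rule 2: Consonant Assimilation: no voiced obstruent (b/d/g/v/z) stands immediately before a voiceless consonant (p/t/k/s/f). No change.
Rule 3: Final Devoicing: final consonant 'n' is not one of the voiced obstruents b/d/g/v/z. No change.
Final form: 'xivin'

xivin


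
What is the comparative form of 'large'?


Apply comparative formation (ends in e: add -r): 'large' -> 'larger'.

larger


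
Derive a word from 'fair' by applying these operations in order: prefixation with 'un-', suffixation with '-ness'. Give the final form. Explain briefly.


Step 1: Add prefix 'un-' to 'fair' = 'unfair'
Step 2: Add suffix '-ness' to 'unfair' = 'unfairness'

unfairness


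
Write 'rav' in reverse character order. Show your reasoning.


Reverse 'rav' character by character: 'var'.

var


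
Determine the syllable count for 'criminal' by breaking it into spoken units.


Break 'criminal' into syllables: crim-i-nal -> crim | i | nal = 3 syllables

3 syllables


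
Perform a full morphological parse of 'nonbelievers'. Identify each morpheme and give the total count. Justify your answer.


Step 1: Identify prefix: 'non' (meaning: not)
Step 2: Identify root: 'believe'
Step 3: Identify suffix(es): 'er, s'
Decomposition: non- (prefix: not) + believe (root) + -er (suffix: one who) + -s (plural)
Total morphemes: 4

4 morphemes (non- (prefix: not) + believe (root) + -er (suffix: one who) + -s (plural))


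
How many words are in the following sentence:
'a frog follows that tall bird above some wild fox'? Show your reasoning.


Split into words: a | frog | follows | that | tall | bird | above | some | wild | fox = 10 words.

10


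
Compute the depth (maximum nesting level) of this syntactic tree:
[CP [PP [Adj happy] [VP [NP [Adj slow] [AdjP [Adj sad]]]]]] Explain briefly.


Count bracket nesting levels:
'[' at pos 0: depth = 1
'[' at pos 4: depth = 2
'[' at pos 8: depth = 3
'[' at pos 20: depth = 3
'[' at pos 24: depth = 4
'[' at pos 28: depth = 5
'[' at pos 39: depth = 5
'[' at pos 45: depth = 6
Maximum depth reached: 6

6


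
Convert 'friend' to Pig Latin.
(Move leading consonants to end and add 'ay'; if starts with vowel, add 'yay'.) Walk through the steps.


'friend': move consonant cluster 'fr' to end and add 'ay': 'iendfray'.

iendfray


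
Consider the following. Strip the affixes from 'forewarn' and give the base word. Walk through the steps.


Remove prefix 'fore' from 'forewarn' to get root 'warn'.

warn


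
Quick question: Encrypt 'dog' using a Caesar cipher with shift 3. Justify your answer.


Shift each letter by 3: d -> g, o -> r, g -> j. Result: 'grj'.

grj


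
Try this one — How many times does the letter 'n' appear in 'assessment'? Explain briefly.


Letter 'n' in 'assessment': found at position(s) 9 = 1 occurrence(s).

1


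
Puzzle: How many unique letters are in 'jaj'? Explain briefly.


Unique letters in 'jaj': {a, j} = 2 distinct letters.

2


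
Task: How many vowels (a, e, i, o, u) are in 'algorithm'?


Vowels in 'algorithm': a, o, i = 3 vowels.

3


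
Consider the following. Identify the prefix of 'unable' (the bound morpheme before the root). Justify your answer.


The word 'unable' = 'un' (prefix) + 'able' (root). The prefix is 'un'.

un


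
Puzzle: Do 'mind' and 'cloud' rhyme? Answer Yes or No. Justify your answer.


Rime (stressed vowel + following sounds) of 'mind': -ind = /aɪnd/
Rime of 'cloud': -oud = /aʊd/
/aɪnd/ and /aʊd/ are different ending sounds, so the words do not rhyme.

No


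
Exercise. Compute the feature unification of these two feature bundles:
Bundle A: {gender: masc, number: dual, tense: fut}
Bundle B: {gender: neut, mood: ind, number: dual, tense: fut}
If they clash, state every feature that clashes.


Compare features:
gender: A=masc vs B=neut -> CLASH
mood: A=_ vs B=ind -> unified: ind
number: A=dual vs B=dual -> unified: dual
tense: A=fut vs B=fut -> unified: fut
Clash detected on feature 'gender' (masc vs neut); unification fails.

CLASH on 'gender' (masc vs neut)


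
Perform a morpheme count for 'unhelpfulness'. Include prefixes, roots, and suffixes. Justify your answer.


Decomposition: un- (prefix) + help (root) + -ful (suffix) + -ness (suffix) = 4 morpheme(s)

4 morphemes


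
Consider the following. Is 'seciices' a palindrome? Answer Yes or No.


Forward: 'seciices'
Reversed: 'seciices'
They are identical.

Yes


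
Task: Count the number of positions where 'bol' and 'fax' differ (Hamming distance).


Alignment:
Position 1: 'b' vs 'f' = DIFFER
Position 2: 'o' vs 'a' = DIFFER
Position 3: 'l' vs 'x' = DIFFER
Total differences: 3

3


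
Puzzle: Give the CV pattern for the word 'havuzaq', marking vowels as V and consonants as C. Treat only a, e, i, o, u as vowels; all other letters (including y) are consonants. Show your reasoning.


Letter mapping: h = C, a = V, v = C, u = V, z = C, a = V, q = C.

CVCVCVC


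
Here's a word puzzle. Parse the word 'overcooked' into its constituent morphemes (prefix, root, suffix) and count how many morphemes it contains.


Step 1: Identify prefix: 'over' (meaning: excessively)
Step 2: Identify root: 'cook'
Step 3: Identify suffix(es): 'ed'
Decomposition: over- (prefix: excessively) + cook (root) + -ed (suffix: past)
Total morphemes: 3

3 morphemes (over- (prefix: excessively) + cook (root) + -ed (suffix: past))


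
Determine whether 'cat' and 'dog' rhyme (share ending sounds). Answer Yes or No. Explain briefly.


Rime (stressed vowel + following sounds) of 'cat': -at = /æt/
Rime of 'dog': -og = /ɒg/
/æt/ and /ɒg/ are different ending sounds, so the words do not rhyme.

No


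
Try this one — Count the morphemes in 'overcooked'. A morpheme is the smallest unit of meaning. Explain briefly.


Decomposition: over- (prefix) + cook (root) + -ed (suffix) = 3 morpheme(s)

3 morphemes


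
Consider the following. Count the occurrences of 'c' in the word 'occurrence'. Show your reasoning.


Letter 'c' in 'occurrence': found at position(s) 2, 3, 9 = 3 occurrence(s).

3


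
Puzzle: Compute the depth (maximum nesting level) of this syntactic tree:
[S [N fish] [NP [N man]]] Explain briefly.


Count bracket nesting levels:
'[' at pos 0: depth = 1
'[' at pos 3: depth = 2
'[' at pos 12: depth = 2
'[' at pos 16: depth = 3
Maximum depth reached: 3

3


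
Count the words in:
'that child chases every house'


Split into words: that | child | chases | every | house = 5 words.

5
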